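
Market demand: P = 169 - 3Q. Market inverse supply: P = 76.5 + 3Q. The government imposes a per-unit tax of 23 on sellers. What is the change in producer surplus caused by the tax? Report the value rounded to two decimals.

-155.25

Pre-tax equilibrium: 169 - 3Q = 76.5 + 3Q gives Q* = 15.4167, P* = 122.75.
With the tax, sellers need 23 more per unit: 169 - 3Q = 76.5 + 3Q + 23, so Q_t = 11.5833. Buyers pay P_b = 134.25; sellers receive P_s = P_b - 23 = 111.25.
PS falls from (1/2)(15.4167)(46.25) = 356.5104 to (1/2)(11.5833)(34.75) = 201.2604, a change of -155.25.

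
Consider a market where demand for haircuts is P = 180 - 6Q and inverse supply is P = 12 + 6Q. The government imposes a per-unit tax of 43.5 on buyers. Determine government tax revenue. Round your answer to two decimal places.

Pre-tax equilibrium: 180 - 6Q = 12 + 6Q gives Q* = 14, P* = 96.
With the tax, buyers' net willingness to pay falls by 43.5: (180 - 43.5) - 6Q = 12 + 6Q, so Q_t = 10.375. Buyers pay P_b = 117.75; sellers receive P_s = P_b - 43.5 = 74.25.
Tax revenue = t x Q_t = 43.5 x 10.375 = 451.3125.

451.31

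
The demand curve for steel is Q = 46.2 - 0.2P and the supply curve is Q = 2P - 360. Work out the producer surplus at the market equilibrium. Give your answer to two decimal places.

Rewriting demand in inverse form: P = 231 - 5Q.
Rewriting supply in inverse form: P = 180 + 0.5Q.
Setting demand equal to supply, 51 = 5.5Q, so Q* = 9.2727 and P* = 184.6364.
PS is the area between P* and the supply curve from 0 to Q*: (1/2)(9.2727)(4.6364) = 21.4959.

21.50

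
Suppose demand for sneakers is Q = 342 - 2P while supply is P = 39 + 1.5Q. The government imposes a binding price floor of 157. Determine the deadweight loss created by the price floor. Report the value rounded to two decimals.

Rewriting demand in inverse form: P = 171 - 0.5Q.
Without the control, 171 - 0.5Q = 39 + 1.5Q so Q* = 66 and P* = 138.
At the floor price 157, quantity demanded is (171 - 157)/0.5 = 28; demand is the short side, so Q = 28 trades at P = 157.
At Q = 28 the demand price is 157 and the supply price is 81. Deadweight loss is the triangle between the curves from 28 to 66: (1/2)(157 - 81)(66 - 28) = 1444.

1444.00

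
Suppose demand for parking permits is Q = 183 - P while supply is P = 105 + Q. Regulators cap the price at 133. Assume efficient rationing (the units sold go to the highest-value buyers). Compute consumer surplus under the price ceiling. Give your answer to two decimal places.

Rewriting demand in inverse form: P = 183 - Q.
Without the control, 183 - Q = 105 + Q so Q* = 39 and P* = 144.
At P = 133, sellers supply (133 - 105)/1 = 28 while buyers want more, so the quantity traded is 28 at price 133.
The demand price at Q = 28 is 155. CS is the trapezoid between demand and 133 over [0, 28]: (1/2)[(183 - 133) + (155 - 133)](28) = 1008.

1008.00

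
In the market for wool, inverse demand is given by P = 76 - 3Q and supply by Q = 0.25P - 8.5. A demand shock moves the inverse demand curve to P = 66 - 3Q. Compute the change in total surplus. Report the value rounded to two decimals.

Rewriting supply in inverse form: P = 34 + 4Q.
Initial equilibrium: Q_0 = 6, P_0 = 58; CS_0 = (1/2)(6)(18) = 54, PS_0 = (1/2)(6)(24) = 72.
New equilibrium: 66 - 3Q = 34 + 4Q gives Q_1 = 4.5714, P_1 = 52.2857; CS_1 = 31.3469, PS_1 = 41.7959.
Change in total surplus = (31.3469 + 41.7959) - (54 + 72) = -52.8571.

-52.86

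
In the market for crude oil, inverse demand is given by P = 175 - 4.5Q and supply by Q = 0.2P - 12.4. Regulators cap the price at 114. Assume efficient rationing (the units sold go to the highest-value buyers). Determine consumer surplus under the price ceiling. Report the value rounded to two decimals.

391.04

Rewriting supply in inverse form: P = 62 + 5Q.
Without the control, 175 - 4.5Q = 62 + 5Q so Q* = 11.8947 and P* = 121.4737.
At the ceiling price 114, quantity supplied is (114 - 62)/5 = 10.4; supply is the short side, so Q = 10.4 trades at P = 114.
The demand price at Q = 10.4 is 128.2. CS is the trapezoid between demand and 114 over [0, 10.4]: (1/2)[(175 - 114) + (128.2 - 114)](10.4) = 391.04.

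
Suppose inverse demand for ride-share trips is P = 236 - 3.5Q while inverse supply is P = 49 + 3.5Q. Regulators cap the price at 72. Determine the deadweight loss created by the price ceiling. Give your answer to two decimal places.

Free-market equilibrium: 236 - 3.5Q = 49 + 3.5Q gives Q* = 26.7143, P* = 142.5.
At P = 72, sellers supply (72 - 49)/3.5 = 6.5714 while buyers want more, so the quantity traded is 6.5714 at price 72.
At Q = 6.5714 the demand price is 213 and the supply price is 72. Deadweight loss is the triangle between the curves from 6.5714 to 26.7143: (1/2)(213 - 72)(26.7143 - 6.5714) = 1420.0714.

1420.07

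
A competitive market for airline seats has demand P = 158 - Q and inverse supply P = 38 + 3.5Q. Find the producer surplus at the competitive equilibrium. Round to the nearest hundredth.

Set 158 - Q = 38 + 3.5Q, which gives 120 = 4.5Q, so Q* = 26.6667 and P* = 158 - (26.6667) = 131.3333.
The supply curve's price intercept is 38, so PS = (1/2)(Q*)(P* - 38) = (1/2)(26.6667)(93.3333) = 1244.4444.

1244.44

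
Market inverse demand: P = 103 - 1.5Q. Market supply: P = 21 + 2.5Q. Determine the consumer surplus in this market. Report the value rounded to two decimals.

Equilibrium: 103 - 1.5Q = 21 + 2.5Q, so Q* = 20.5 and P* = 72.25.
Consumer surplus is the triangle under demand above P*: (1/2)(20.5)(103 - 72.25) = (1/2)(20.5)(30.75) = 315.1875.

315.19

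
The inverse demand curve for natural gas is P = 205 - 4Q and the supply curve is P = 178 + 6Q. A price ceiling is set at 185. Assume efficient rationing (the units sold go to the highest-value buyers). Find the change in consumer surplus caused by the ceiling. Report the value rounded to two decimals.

Without the control, 205 - 4Q = 178 + 6Q so Q* = 2.7 and P* = 194.2.
At P = 185, sellers supply (185 - 178)/6 = 1.1667 while buyers want more, so the quantity traded is 1.1667 at price 185.
CS goes from (1/2)(2.7)(10.8) = 14.58 to 20.6111 (computed as (205 - 185)(1.1667) - (1/2)(4)(1.1667)^2), a change of 6.0311.

6.03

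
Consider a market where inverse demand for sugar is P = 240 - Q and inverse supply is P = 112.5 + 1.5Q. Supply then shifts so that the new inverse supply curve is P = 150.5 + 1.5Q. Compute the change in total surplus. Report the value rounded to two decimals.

-1649.20

Initial equilibrium: Q_0 = 51, P_0 = 189; CS_0 = (1/2)(51)(51) = 1300.5, PS_0 = (1/2)(51)(76.5) = 1950.75.
New equilibrium: 240 - Q = 150.5 + 1.5Q gives Q_1 = 35.8, P_1 = 204.2; CS_1 = 640.82, PS_1 = 961.23.
Change in total surplus = (640.82 + 961.23) - (1300.5 + 1950.75) = -1649.2.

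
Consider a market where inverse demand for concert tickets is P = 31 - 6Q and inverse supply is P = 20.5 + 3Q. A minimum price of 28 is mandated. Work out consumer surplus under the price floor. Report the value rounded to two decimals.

Without the control, 31 - 6Q = 20.5 + 3Q so Q* = 1.1667 and P* = 24.
At the floor price 28, quantity demanded is (31 - 28)/6 = 0.5; demand is the short side, so Q = 0.5 trades at P = 28.
CS is the triangle under demand above 28: (1/2)(0.5)(31 - 28) = 0.75.

0.75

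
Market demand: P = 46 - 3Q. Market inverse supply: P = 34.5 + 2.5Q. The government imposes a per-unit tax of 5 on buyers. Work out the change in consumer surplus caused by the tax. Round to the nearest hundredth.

Without the tax, 46 - 3Q = 34.5 + 2.5Q so Q* = 2.0909 and P* = 39.7273.
A tax on buyers shifts demand down by 5: (46 - 5) - 3Q = 34.5 + 2.5Q, so Q_t = 1.1818. Buyers pay P_b = 42.4545; sellers receive P_s = P_b - 5 = 37.4545.
CS falls from (1/2)(2.0909)(6.2727) = 6.5579 to (1/2)(1.1818)(3.5455) = 2.095, a change of -4.4628.

-4.46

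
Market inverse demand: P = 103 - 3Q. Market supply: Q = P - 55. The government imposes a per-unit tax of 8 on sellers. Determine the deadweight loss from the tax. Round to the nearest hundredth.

8.00

Rewriting supply in inverse form: P = 55 + Q.
Without the tax, 103 - 3Q = 55 + Q so Q* = 12 and P* = 67.
A tax on sellers shifts supply up by 8: 103 - 3Q = 55 + Q + 8, so Q_t = 10. Buyers pay P_b = 73; sellers receive P_s = P_b - 8 = 65.
The welfare triangle lost has base Q* - Q_t = 2 and height t = 8, so DWL = (1/2)(2)(8) = 8.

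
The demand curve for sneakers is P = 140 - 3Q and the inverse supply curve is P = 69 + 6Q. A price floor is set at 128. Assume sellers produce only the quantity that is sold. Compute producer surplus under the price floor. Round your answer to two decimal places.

Free-market equilibrium: 140 - 3Q = 69 + 6Q gives Q* = 7.8889, P* = 116.3333.
At P = 128, buyers demand (140 - 128)/3 = 4 while sellers would supply more, so the quantity traded is 4 at price 128.
The supply price at Q = 4 is 93. PS is the trapezoid between 128 and supply over [0, 4]: (1/2)[(128 - 69) + (128 - 93)](4) = 188.

188.00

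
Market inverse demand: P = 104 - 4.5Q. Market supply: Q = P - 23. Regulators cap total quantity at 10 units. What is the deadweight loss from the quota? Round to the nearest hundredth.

Rewriting supply in inverse form: P = 23 + Q.
Unrestricted equilibrium: Q* = (104 - 23)/(4.5 + 1) = 14.7273.
At Q = 10 the demand price is 104 - 4.5(10) = 59 and the supply price is 23 + (10) = 33.
DWL = (1/2)(gap between curves at 10) x (Q* - 10) = (1/2)(26)(4.7273) = 61.4545.

61.45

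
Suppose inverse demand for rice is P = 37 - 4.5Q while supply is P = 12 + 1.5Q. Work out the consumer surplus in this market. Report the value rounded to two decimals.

Setting demand equal to supply, 25 = 6Q, so Q* = 4.1667 and P* = 18.25.
The demand choke price is 37, so CS = (1/2)(Q*)(37 - P*) = (1/2)(4.1667)(18.75) = 39.0625.

39.06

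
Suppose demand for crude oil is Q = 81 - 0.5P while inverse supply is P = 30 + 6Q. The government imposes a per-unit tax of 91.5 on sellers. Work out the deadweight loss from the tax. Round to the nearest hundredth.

Rewriting demand in inverse form: P = 162 - 2Q.
Pre-tax equilibrium: 162 - 2Q = 30 + 6Q gives Q* = 16.5, P* = 129.
A tax on sellers shifts supply up by 91.5: 162 - 2Q = 30 + 6Q + 91.5, so Q_t = 5.0625. Buyers pay P_b = 151.875; sellers receive P_s = P_b - 91.5 = 60.375.
The welfare triangle lost has base Q* - Q_t = 11.4375 and height t = 91.5, so DWL = (1/2)(11.4375)(91.5) = 523.2656.

523.27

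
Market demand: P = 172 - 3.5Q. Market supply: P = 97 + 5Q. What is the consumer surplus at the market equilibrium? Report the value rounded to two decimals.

Set 172 - 3.5Q = 97 + 5Q, which gives 75 = 8.5Q, so Q* = 8.8235 and P* = 172 - 3.5(8.8235) = 141.1176.
Consumer surplus is the triangle under demand above P*: (1/2)(8.8235)(172 - 141.1176) = (1/2)(8.8235)(30.8824) = 136.2457.

136.25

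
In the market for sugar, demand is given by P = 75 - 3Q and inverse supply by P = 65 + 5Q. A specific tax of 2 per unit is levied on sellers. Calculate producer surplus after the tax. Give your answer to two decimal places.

2.50

Without the tax, 75 - 3Q = 65 + 5Q so Q* = 1.25 and P* = 71.25.
A tax on sellers shifts supply up by 2: 75 - 3Q = 65 + 5Q + 2, so Q_t = 1. Buyers pay P_b = 72; sellers receive P_s = P_b - 2 = 70.
Producer surplus is the triangle above supply below P_s: (1/2)(1)(70 - 65) = 2.5.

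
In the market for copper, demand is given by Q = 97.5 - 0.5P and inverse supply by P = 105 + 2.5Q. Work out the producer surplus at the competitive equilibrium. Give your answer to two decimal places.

Rewriting demand in inverse form: P = 195 - 2Q.
Equilibrium: 195 - 2Q = 105 + 2.5Q, so Q* = 20 and P* = 155.
PS is the area between P* and the supply curve from 0 to Q*: (1/2)(20)(50) = 500.

500.00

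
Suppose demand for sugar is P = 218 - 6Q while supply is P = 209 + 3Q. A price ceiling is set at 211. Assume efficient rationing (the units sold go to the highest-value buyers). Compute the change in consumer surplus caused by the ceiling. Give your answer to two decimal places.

0.33

Free-market equilibrium: 218 - 6Q = 209 + 3Q gives Q* = 1, P* = 212.
At the ceiling price 211, quantity supplied is (211 - 209)/3 = 0.6667; supply is the short side, so Q = 0.6667 trades at P = 211.
CS goes from (1/2)(1)(6) = 3 to 3.3333 (computed as (218 - 211)(0.6667) - (1/2)(6)(0.6667)^2), a change of 0.3333.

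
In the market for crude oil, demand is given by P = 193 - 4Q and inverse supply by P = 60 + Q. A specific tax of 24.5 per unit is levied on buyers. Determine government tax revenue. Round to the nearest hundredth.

531.65

Pre-tax equilibrium: 193 - 4Q = 60 + Q gives Q* = 26.6, P* = 86.6.
With the tax, buyers' net willingness to pay falls by 24.5: (193 - 24.5) - 4Q = 60 + Q, so Q_t = 21.7. Buyers pay P_b = 106.2; sellers receive P_s = P_b - 24.5 = 81.7.
Revenue is the tax times quantity traded: 24.5 x 21.7 = 531.65.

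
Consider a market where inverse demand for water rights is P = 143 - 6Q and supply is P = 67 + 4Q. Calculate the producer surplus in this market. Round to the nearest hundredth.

115.52

Equilibrium: 143 - 6Q = 67 + 4Q, so Q* = 7.6 and P* = 97.4.
Producer surplus is the triangle above supply below P*: (1/2)(7.6)(97.4 - 67) = (1/2)(7.6)(30.4) = 115.52.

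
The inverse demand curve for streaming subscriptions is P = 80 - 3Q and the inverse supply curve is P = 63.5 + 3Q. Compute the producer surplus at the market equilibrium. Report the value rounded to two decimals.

11.34

Equilibrium: 80 - 3Q = 63.5 + 3Q, so Q* = 2.75 and P* = 71.75.
The supply curve's price intercept is 63.5, so PS = (1/2)(Q*)(P* - 63.5) = (1/2)(2.75)(8.25) = 11.3438.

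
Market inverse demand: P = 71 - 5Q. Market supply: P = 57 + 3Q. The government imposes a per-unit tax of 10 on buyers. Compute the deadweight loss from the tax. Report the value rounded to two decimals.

6.25

Without the tax, 71 - 5Q = 57 + 3Q so Q* = 1.75 and P* = 62.25.
A tax on buyers shifts demand down by 10: (71 - 10) - 5Q = 57 + 3Q, so Q_t = 0.5. Buyers pay P_b = 68.5; sellers receive P_s = P_b - 10 = 58.5.
Deadweight loss is the triangle between the curves from Q_t to Q*: (1/2)(1.75 - 0.5)(10) = 6.25.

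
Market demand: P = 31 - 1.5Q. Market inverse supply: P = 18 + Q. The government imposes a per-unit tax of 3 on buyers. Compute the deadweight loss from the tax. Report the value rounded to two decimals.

Pre-tax equilibrium: 31 - 1.5Q = 18 + Q gives Q* = 5.2, P* = 23.2.
With the tax, buyers' net willingness to pay falls by 3: (31 - 3) - 1.5Q = 18 + Q, so Q_t = 4. Buyers pay P_b = 25; sellers receive P_s = P_b - 3 = 22.
Deadweight loss is the triangle between the curves from Q_t to Q*: (1/2)(5.2 - 4)(3) = 1.8.

1.80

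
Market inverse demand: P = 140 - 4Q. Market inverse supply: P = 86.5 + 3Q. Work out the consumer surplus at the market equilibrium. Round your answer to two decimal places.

116.83

Set 140 - 4Q = 86.5 + 3Q, which gives 53.5 = 7Q, so Q* = 7.6429 and P* = 140 - 4(7.6429) = 109.4286.
CS is the area between the demand curve and P* from 0 to Q*: (1/2)(7.6429)(30.5714) = 116.8265.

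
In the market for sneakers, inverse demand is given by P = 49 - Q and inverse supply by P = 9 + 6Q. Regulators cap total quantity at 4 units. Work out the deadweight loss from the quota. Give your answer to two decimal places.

Without the quota, 49 - Q = 9 + 6Q gives Q* = 5.7143.
At Q = 4 the demand price is 49 - (4) = 45 and the supply price is 9 + 6(4) = 33.
DWL = (1/2)(gap between curves at 4) x (Q* - 4) = (1/2)(12)(1.7143) = 10.2857.

10.29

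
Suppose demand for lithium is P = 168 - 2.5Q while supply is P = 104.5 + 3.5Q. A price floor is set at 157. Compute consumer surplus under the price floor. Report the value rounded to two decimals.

24.20

Without the control, 168 - 2.5Q = 104.5 + 3.5Q so Q* = 10.5833 and P* = 141.5417.
At P = 157, buyers demand (168 - 157)/2.5 = 4.4 while sellers would supply more, so the quantity traded is 4.4 at price 157.
CS is the triangle under demand above 157: (1/2)(4.4)(168 - 157) = 24.2.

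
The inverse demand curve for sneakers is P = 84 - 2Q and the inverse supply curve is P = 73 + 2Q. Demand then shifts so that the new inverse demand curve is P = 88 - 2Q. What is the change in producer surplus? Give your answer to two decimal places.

Initial equilibrium: Q_0 = 2.75, P_0 = 78.5; CS_0 = (1/2)(2.75)(5.5) = 7.5625, PS_0 = (1/2)(2.75)(5.5) = 7.5625.
New equilibrium: 88 - 2Q = 73 + 2Q gives Q_1 = 3.75, P_1 = 80.5; CS_1 = 14.0625, PS_1 = 14.0625.
Change in producer surplus = 14.0625 - 7.5625 = 6.5.

6.50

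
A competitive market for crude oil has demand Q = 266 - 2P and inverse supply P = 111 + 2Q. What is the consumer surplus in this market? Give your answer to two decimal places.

Rewriting demand in inverse form: P = 133 - 0.5Q.
Set 133 - 0.5Q = 111 + 2Q, which gives 22 = 2.5Q, so Q* = 8.8 and P* = 133 - 0.5(8.8) = 128.6.
The demand choke price is 133, so CS = (1/2)(Q*)(133 - P*) = (1/2)(8.8)(4.4) = 19.36.

19.36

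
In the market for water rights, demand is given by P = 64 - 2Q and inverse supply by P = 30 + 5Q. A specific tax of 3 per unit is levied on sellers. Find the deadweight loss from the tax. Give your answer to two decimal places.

Pre-tax equilibrium: 64 - 2Q = 30 + 5Q gives Q* = 4.8571, P* = 54.2857.
With the tax, sellers need 3 more per unit: 64 - 2Q = 30 + 5Q + 3, so Q_t = 4.4286. Buyers pay P_b = 55.1429; sellers receive P_s = P_b - 3 = 52.1429.
The welfare triangle lost has base Q* - Q_t = 0.4286 and height t = 3, so DWL = (1/2)(0.4286)(3) = 0.6429.

0.64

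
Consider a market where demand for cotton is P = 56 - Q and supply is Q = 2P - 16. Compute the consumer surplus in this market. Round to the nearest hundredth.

512.00

Rewriting supply in inverse form: P = 8 + 0.5Q.
Setting demand equal to supply, 48 = 1.5Q, so Q* = 32 and P* = 24.
The demand choke price is 56, so CS = (1/2)(Q*)(56 - P*) = (1/2)(32)(32) = 512.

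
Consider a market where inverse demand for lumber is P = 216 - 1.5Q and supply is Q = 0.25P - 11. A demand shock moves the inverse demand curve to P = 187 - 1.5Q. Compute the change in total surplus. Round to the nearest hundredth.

Rewriting supply in inverse form: P = 44 + 4Q.
Initial equilibrium: Q_0 = 31.2727, P_0 = 169.0909; CS_0 = (1/2)(31.2727)(46.9091) = 733.4876, PS_0 = (1/2)(31.2727)(125.0909) = 1955.9669.
New equilibrium: 187 - 1.5Q = 44 + 4Q gives Q_1 = 26, P_1 = 148; CS_1 = 507, PS_1 = 1352.
Change in total surplus = (507 + 1352) - (733.4876 + 1955.9669) = -830.4545.

-830.45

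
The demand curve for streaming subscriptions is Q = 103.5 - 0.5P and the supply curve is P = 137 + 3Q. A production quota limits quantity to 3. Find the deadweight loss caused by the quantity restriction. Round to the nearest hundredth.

302.50

Rewriting demand in inverse form: P = 207 - 2Q.
Without the quota, 207 - 2Q = 137 + 3Q gives Q* = 14.
At Q = 3 the demand price is 207 - 2(3) = 201 and the supply price is 137 + 3(3) = 146.
Deadweight loss is the triangle between the curves from 3 to 14: (1/2)(201 - 146)(14 - 3) = 302.5.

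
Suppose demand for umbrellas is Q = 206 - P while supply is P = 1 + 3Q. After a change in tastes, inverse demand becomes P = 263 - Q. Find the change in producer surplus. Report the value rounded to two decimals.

Rewriting demand in inverse form: P = 206 - Q.
Initial equilibrium: Q_0 = 51.25, P_0 = 154.75; CS_0 = (1/2)(51.25)(51.25) = 1313.2812, PS_0 = (1/2)(51.25)(153.75) = 3939.8438.
New equilibrium: 263 - Q = 1 + 3Q gives Q_1 = 65.5, P_1 = 197.5; CS_1 = 2145.125, PS_1 = 6435.375.
Change in producer surplus = 6435.375 - 3939.8438 = 2495.5312.

2495.53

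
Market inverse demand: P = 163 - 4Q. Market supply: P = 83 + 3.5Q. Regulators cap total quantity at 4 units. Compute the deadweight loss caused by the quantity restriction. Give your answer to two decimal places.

166.67

Without the quota, 163 - 4Q = 83 + 3.5Q gives Q* = 10.6667.
At Q = 4 the demand price is 163 - 4(4) = 147 and the supply price is 83 + 3.5(4) = 97.
Deadweight loss is the triangle between the curves from 4 to 10.6667: (1/2)(147 - 97)(10.6667 - 4) = 166.6667.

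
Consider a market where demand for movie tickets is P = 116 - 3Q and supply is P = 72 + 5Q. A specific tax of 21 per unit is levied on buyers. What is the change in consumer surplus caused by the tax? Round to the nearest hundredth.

-32.98

Without the tax, 116 - 3Q = 72 + 5Q so Q* = 5.5 and P* = 99.5.
A tax on buyers shifts demand down by 21: (116 - 21) - 3Q = 72 + 5Q, so Q_t = 2.875. Buyers pay P_b = 107.375; sellers receive P_s = P_b - 21 = 86.375.
Consumers lose the trapezoid between P* and P_b out to Q_t plus the triangle from Q_t to Q*: change in CS = 12.3984 - 45.375 = -32.9766.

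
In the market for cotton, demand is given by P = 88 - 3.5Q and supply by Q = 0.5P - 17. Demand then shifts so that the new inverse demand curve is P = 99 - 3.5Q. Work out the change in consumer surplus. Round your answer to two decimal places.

75.73

Rewriting supply in inverse form: P = 34 + 2Q.
Initial equilibrium: Q_0 = 9.8182, P_0 = 53.6364; CS_0 = (1/2)(9.8182)(34.3636) = 168.6942, PS_0 = (1/2)(9.8182)(19.6364) = 96.3967.
New equilibrium: 99 - 3.5Q = 34 + 2Q gives Q_1 = 11.8182, P_1 = 57.6364; CS_1 = 244.4215, PS_1 = 139.6694.
Change in consumer surplus = 244.4215 - 168.6942 = 75.7273.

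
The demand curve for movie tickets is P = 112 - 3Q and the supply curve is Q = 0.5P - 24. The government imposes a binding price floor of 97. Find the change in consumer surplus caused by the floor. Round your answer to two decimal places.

-208.26

Rewriting supply in inverse form: P = 48 + 2Q.
Without the control, 112 - 3Q = 48 + 2Q so Q* = 12.8 and P* = 73.6.
At the floor price 97, quantity demanded is (112 - 97)/3 = 5; demand is the short side, so Q = 5 trades at P = 97.
CS goes from (1/2)(12.8)(38.4) = 245.76 to 37.5 (computed as (112 - 97)(5) - (1/2)(3)(5)^2), a change of -208.26.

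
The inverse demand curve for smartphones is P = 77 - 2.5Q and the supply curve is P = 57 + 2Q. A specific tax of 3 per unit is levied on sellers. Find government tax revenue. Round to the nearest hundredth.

11.33

Without the tax, 77 - 2.5Q = 57 + 2Q so Q* = 4.4444 and P* = 65.8889.
A tax on sellers shifts supply up by 3: 77 - 2.5Q = 57 + 2Q + 3, so Q_t = 3.7778. Buyers pay P_b = 67.5556; sellers receive P_s = P_b - 3 = 64.5556.
Tax revenue = t x Q_t = 3 x 3.7778 = 11.3333.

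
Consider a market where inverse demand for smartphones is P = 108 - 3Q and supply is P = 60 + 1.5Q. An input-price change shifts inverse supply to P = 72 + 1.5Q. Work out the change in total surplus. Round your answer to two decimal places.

-112.00

Initial equilibrium: Q_0 = 10.6667, P_0 = 76; CS_0 = (1/2)(10.6667)(32) = 170.6667, PS_0 = (1/2)(10.6667)(16) = 85.3333.
New equilibrium: 108 - 3Q = 72 + 1.5Q gives Q_1 = 8, P_1 = 84; CS_1 = 96, PS_1 = 48.
Change in total surplus = (96 + 48) - (170.6667 + 85.3333) = -112.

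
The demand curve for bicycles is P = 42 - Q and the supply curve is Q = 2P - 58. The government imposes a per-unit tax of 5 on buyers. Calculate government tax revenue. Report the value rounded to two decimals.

26.67

Rewriting supply in inverse form: P = 29 + 0.5Q.
Pre-tax equilibrium: 42 - Q = 29 + 0.5Q gives Q* = 8.6667, P* = 33.3333.
With the tax, buyers' net willingness to pay falls by 5: (42 - 5) - Q = 29 + 0.5Q, so Q_t = 5.3333. Buyers pay P_b = 36.6667; sellers receive P_s = P_b - 5 = 31.6667.
Tax revenue = t x Q_t = 5 x 5.3333 = 26.6667.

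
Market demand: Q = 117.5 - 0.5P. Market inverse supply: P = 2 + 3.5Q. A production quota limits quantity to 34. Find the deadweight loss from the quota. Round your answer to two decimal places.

Rewriting demand in inverse form: P = 235 - 2Q.
Without the quota, 235 - 2Q = 2 + 3.5Q gives Q* = 42.3636.
At Q = 34 the demand price is 235 - 2(34) = 167 and the supply price is 2 + 3.5(34) = 121.
Deadweight loss is the triangle between the curves from 34 to 42.3636: (1/2)(167 - 121)(42.3636 - 34) = 192.3636.

192.36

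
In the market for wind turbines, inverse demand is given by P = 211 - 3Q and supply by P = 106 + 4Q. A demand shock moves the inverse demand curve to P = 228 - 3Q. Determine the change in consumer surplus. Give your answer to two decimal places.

Initial equilibrium: Q_0 = 15, P_0 = 166; CS_0 = (1/2)(15)(45) = 337.5, PS_0 = (1/2)(15)(60) = 450.
New equilibrium: 228 - 3Q = 106 + 4Q gives Q_1 = 17.4286, P_1 = 175.7143; CS_1 = 455.6327, PS_1 = 607.5102.
Change in consumer surplus = 455.6327 - 337.5 = 118.1327.

118.13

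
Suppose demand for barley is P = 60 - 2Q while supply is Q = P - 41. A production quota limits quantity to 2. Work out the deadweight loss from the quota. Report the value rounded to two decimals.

28.17

Rewriting supply in inverse form: P = 41 + Q.
Without the quota, 60 - 2Q = 41 + Q gives Q* = 6.3333.
At Q = 2 the demand price is 60 - 2(2) = 56 and the supply price is 41 + (2) = 43.
DWL = (1/2)(gap between curves at 2) x (Q* - 2) = (1/2)(13)(4.3333) = 28.1667.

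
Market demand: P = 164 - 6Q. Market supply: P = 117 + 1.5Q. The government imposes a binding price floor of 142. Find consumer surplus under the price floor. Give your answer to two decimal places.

40.33

Without the control, 164 - 6Q = 117 + 1.5Q so Q* = 6.2667 and P* = 126.4.
At the floor price 142, quantity demanded is (164 - 142)/6 = 3.6667; demand is the short side, so Q = 3.6667 trades at P = 142.
CS is the triangle under demand above 142: (1/2)(3.6667)(164 - 142) = 40.3333.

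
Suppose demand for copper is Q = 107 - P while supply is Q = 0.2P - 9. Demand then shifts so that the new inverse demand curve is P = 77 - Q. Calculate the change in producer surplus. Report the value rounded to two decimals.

Rewriting demand in inverse form: P = 107 - Q.
Rewriting supply in inverse form: P = 45 + 5Q.
Initial equilibrium: Q_0 = 10.3333, P_0 = 96.6667; CS_0 = (1/2)(10.3333)(10.3333) = 53.3889, PS_0 = (1/2)(10.3333)(51.6667) = 266.9444.
New equilibrium: 77 - Q = 45 + 5Q gives Q_1 = 5.3333, P_1 = 71.6667; CS_1 = 14.2222, PS_1 = 71.1111.
Change in producer surplus = 71.1111 - 266.9444 = -195.8333.

-195.83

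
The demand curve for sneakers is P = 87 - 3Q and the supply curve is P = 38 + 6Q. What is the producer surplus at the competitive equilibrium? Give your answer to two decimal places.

88.93

Setting demand equal to supply, 49 = 9Q, so Q* = 5.4444 and P* = 70.6667.
PS is the area between P* and the supply curve from 0 to Q*: (1/2)(5.4444)(32.6667) = 88.9259.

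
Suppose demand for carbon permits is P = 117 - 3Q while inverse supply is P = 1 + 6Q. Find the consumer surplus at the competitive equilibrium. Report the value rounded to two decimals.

Setting demand equal to supply, 116 = 9Q, so Q* = 12.8889 and P* = 78.3333.
The demand choke price is 117, so CS = (1/2)(Q*)(117 - P*) = (1/2)(12.8889)(38.6667) = 249.1852.

249.19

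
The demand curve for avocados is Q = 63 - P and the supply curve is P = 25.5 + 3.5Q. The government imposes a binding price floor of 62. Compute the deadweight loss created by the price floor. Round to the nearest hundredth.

Rewriting demand in inverse form: P = 63 - Q.
Free-market equilibrium: 63 - Q = 25.5 + 3.5Q gives Q* = 8.3333, P* = 54.6667.
At P = 62, buyers demand (63 - 62)/1 = 1 while sellers would supply more, so the quantity traded is 1 at price 62.
At Q = 1 the demand price is 62 and the supply price is 29. Deadweight loss is the triangle between the curves from 1 to 8.3333: (1/2)(62 - 29)(8.3333 - 1) = 121.

121.00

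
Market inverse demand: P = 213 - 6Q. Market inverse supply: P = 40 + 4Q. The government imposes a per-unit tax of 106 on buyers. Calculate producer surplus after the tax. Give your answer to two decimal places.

89.78

Without the tax, 213 - 6Q = 40 + 4Q so Q* = 17.3 and P* = 109.2.
A tax on buyers shifts demand down by 106: (213 - 106) - 6Q = 40 + 4Q, so Q_t = 6.7. Buyers pay P_b = 172.8; sellers receive P_s = P_b - 106 = 66.8.
PS = (1/2)(Q_t)(P_s - 40) = (1/2)(6.7)(26.8) = 89.78.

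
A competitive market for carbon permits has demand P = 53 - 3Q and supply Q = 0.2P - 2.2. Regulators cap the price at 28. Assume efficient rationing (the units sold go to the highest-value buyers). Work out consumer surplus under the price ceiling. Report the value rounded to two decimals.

67.66

Rewriting supply in inverse form: P = 11 + 5Q.
Free-market equilibrium: 53 - 3Q = 11 + 5Q gives Q* = 5.25, P* = 37.25.
At P = 28, sellers supply (28 - 11)/5 = 3.4 while buyers want more, so the quantity traded is 3.4 at price 28.
The demand price at Q = 3.4 is 42.8. CS is the trapezoid between demand and 28 over [0, 3.4]: (1/2)[(53 - 28) + (42.8 - 28)](3.4) = 67.66.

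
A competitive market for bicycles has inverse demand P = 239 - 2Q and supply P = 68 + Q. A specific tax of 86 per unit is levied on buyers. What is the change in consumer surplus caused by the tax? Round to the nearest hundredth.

-2446.22

Pre-tax equilibrium: 239 - 2Q = 68 + Q gives Q* = 57, P* = 125.
A tax on buyers shifts demand down by 86: (239 - 86) - 2Q = 68 + Q, so Q_t = 28.3333. Buyers pay P_b = 182.3333; sellers receive P_s = P_b - 86 = 96.3333.
Consumers lose the trapezoid between P* and P_b out to Q_t plus the triangle from Q_t to Q*: change in CS = 802.7778 - 3249 = -2446.2222.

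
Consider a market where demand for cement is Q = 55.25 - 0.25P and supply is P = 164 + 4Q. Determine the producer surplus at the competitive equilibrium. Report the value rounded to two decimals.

101.53

Rewriting demand in inverse form: P = 221 - 4Q.
Equilibrium: 221 - 4Q = 164 + 4Q, so Q* = 7.125 and P* = 192.5.
Producer surplus is the triangle above supply below P*: (1/2)(7.125)(192.5 - 164) = (1/2)(7.125)(28.5) = 101.5312.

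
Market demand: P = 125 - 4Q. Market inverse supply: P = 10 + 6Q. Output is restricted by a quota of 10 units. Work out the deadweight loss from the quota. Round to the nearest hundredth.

11.25

Without the quota, 125 - 4Q = 10 + 6Q gives Q* = 11.5.
At Q = 10 the demand price is 125 - 4(10) = 85 and the supply price is 10 + 6(10) = 70.
DWL = (1/2)(gap between curves at 10) x (Q* - 10) = (1/2)(15)(1.5) = 11.25.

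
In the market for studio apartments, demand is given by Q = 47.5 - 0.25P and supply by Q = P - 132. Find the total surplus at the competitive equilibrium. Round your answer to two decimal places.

Rewriting demand in inverse form: P = 190 - 4Q.
Rewriting supply in inverse form: P = 132 + Q.
Equilibrium: 190 - 4Q = 132 + Q, so Q* = 11.6 and P* = 143.6.
CS = (1/2)(11.6)(46.4) = 269.12 and PS = (1/2)(11.6)(11.6) = 67.28, so total surplus = 336.4.

336.40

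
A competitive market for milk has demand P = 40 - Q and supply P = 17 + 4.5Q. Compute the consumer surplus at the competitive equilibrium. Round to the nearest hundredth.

8.74

Equilibrium: 40 - Q = 17 + 4.5Q, so Q* = 4.1818 and P* = 35.8182.
The demand choke price is 40, so CS = (1/2)(Q*)(40 - P*) = (1/2)(4.1818)(4.1818) = 8.7438.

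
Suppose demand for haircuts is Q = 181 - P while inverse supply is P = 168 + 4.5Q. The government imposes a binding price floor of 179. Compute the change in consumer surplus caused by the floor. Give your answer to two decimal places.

Rewriting demand in inverse form: P = 181 - Q.
Without the control, 181 - Q = 168 + 4.5Q so Q* = 2.3636 and P* = 178.6364.
At the floor price 179, quantity demanded is (181 - 179)/1 = 2; demand is the short side, so Q = 2 trades at P = 179.
CS goes from (1/2)(2.3636)(2.3636) = 2.7934 to 2 (computed as (181 - 179)(2) - (1/2)(1)(2)^2), a change of -0.7934.

-0.79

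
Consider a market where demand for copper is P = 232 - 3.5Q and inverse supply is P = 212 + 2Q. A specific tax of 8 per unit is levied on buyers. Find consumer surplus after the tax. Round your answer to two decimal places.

8.33

Without the tax, 232 - 3.5Q = 212 + 2Q so Q* = 3.6364 and P* = 219.2727.
A tax on buyers shifts demand down by 8: (232 - 8) - 3.5Q = 212 + 2Q, so Q_t = 2.1818. Buyers pay P_b = 224.3636; sellers receive P_s = P_b - 8 = 216.3636.
Consumer surplus is the triangle under demand above P_b: (1/2)(2.1818)(232 - 224.3636) = 8.3306.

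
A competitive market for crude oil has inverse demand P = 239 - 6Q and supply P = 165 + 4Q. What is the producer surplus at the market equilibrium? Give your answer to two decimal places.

Set 239 - 6Q = 165 + 4Q, which gives 74 = 10Q, so Q* = 7.4 and P* = 239 - 6(7.4) = 194.6.
PS is the area between P* and the supply curve from 0 to Q*: (1/2)(7.4)(29.6) = 109.52.

109.52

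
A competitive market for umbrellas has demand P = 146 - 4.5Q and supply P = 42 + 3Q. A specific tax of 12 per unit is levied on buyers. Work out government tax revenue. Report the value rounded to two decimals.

Without the tax, 146 - 4.5Q = 42 + 3Q so Q* = 13.8667 and P* = 83.6.
With the tax, buyers' net willingness to pay falls by 12: (146 - 12) - 4.5Q = 42 + 3Q, so Q_t = 12.2667. Buyers pay P_b = 90.8; sellers receive P_s = P_b - 12 = 78.8.
Tax revenue = t x Q_t = 12 x 12.2667 = 147.2.

147.20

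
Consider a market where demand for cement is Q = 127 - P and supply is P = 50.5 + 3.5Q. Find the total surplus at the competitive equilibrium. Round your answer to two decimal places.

650.25

Rewriting demand in inverse form: P = 127 - Q.
Equilibrium: 127 - Q = 50.5 + 3.5Q, so Q* = 17 and P* = 110.
Total surplus is the full triangle between the curves from 0 to Q*: (1/2)(17)(127 - 50.5) = 650.25.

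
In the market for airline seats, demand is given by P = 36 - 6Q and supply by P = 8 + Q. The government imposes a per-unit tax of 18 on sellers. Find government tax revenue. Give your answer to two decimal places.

Pre-tax equilibrium: 36 - 6Q = 8 + Q gives Q* = 4, P* = 12.
With the tax, sellers need 18 more per unit: 36 - 6Q = 8 + Q + 18, so Q_t = 1.4286. Buyers pay P_b = 27.4286; sellers receive P_s = P_b - 18 = 9.4286.
Revenue is the tax times quantity traded: 18 x 1.4286 = 25.7143.

25.71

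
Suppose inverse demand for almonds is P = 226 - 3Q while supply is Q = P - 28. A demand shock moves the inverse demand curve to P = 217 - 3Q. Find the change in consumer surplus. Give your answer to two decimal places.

Rewriting supply in inverse form: P = 28 + Q.
Initial equilibrium: Q_0 = 49.5, P_0 = 77.5; CS_0 = (1/2)(49.5)(148.5) = 3675.375, PS_0 = (1/2)(49.5)(49.5) = 1225.125.
New equilibrium: 217 - 3Q = 28 + Q gives Q_1 = 47.25, P_1 = 75.25; CS_1 = 3348.8438, PS_1 = 1116.2812.
Change in consumer surplus = 3348.8438 - 3675.375 = -326.5312.

-326.53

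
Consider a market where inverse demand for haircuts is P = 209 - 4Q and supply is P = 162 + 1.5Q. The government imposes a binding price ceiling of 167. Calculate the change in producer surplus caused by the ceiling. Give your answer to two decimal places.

-46.44

Without the control, 209 - 4Q = 162 + 1.5Q so Q* = 8.5455 and P* = 174.8182.
At the ceiling price 167, quantity supplied is (167 - 162)/1.5 = 3.3333; supply is the short side, so Q = 3.3333 trades at P = 167.
PS goes from (1/2)(8.5455)(12.8182) = 54.7686 to 8.3333 (computed as (167 - 162)(3.3333) - (1/2)(1.5)(3.3333)^2), a change of -46.4353.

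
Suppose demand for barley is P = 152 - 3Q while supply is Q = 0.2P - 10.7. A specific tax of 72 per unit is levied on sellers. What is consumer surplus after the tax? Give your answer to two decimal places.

Rewriting supply in inverse form: P = 53.5 + 5Q.
Pre-tax equilibrium: 152 - 3Q = 53.5 + 5Q gives Q* = 12.3125, P* = 115.0625.
With the tax, sellers need 72 more per unit: 152 - 3Q = 53.5 + 5Q + 72, so Q_t = 3.3125. Buyers pay P_b = 142.0625; sellers receive P_s = P_b - 72 = 70.0625.
Consumer surplus is the triangle under demand above P_b: (1/2)(3.3125)(152 - 142.0625) = 16.459.

16.46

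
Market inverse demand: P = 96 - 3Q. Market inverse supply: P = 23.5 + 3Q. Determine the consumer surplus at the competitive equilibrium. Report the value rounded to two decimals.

219.01

Equilibrium: 96 - 3Q = 23.5 + 3Q, so Q* = 12.0833 and P* = 59.75.
CS is the area between the demand curve and P* from 0 to Q*: (1/2)(12.0833)(36.25) = 219.0104.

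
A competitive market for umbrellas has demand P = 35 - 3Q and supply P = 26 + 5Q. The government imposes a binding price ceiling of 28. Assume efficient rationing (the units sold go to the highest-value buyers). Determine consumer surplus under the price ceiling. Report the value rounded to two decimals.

2.56

Free-market equilibrium: 35 - 3Q = 26 + 5Q gives Q* = 1.125, P* = 31.625.
At the ceiling price 28, quantity supplied is (28 - 26)/5 = 0.4; supply is the short side, so Q = 0.4 trades at P = 28.
The demand price at Q = 0.4 is 33.8. CS is the trapezoid between demand and 28 over [0, 0.4]: (1/2)[(35 - 28) + (33.8 - 28)](0.4) = 2.56.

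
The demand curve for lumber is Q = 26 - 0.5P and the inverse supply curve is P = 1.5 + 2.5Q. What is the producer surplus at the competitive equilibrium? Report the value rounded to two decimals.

Rewriting demand in inverse form: P = 52 - 2Q.
Set 52 - 2Q = 1.5 + 2.5Q, which gives 50.5 = 4.5Q, so Q* = 11.2222 and P* = 52 - 2(11.2222) = 29.5556.
PS is the area between P* and the supply curve from 0 to Q*: (1/2)(11.2222)(28.0556) = 157.4228.

157.42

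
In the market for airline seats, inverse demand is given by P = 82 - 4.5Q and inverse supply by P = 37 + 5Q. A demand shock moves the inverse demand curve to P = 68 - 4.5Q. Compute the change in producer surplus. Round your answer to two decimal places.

-29.47

Initial equilibrium: Q_0 = 4.7368, P_0 = 60.6842; CS_0 = (1/2)(4.7368)(21.3158) = 50.4848, PS_0 = (1/2)(4.7368)(23.6842) = 56.0942.
New equilibrium: 68 - 4.5Q = 37 + 5Q gives Q_1 = 3.2632, P_1 = 53.3158; CS_1 = 23.9584, PS_1 = 26.6205.
Change in producer surplus = 26.6205 - 56.0942 = -29.4737.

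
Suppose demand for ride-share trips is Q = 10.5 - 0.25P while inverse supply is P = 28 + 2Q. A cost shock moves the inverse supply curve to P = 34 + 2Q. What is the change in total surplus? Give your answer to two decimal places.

Rewriting demand in inverse form: P = 42 - 4Q.
Initial equilibrium: Q_0 = 2.3333, P_0 = 32.6667; CS_0 = (1/2)(2.3333)(9.3333) = 10.8889, PS_0 = (1/2)(2.3333)(4.6667) = 5.4444.
New equilibrium: 42 - 4Q = 34 + 2Q gives Q_1 = 1.3333, P_1 = 36.6667; CS_1 = 3.5556, PS_1 = 1.7778.
Change in total surplus = (3.5556 + 1.7778) - (10.8889 + 5.4444) = -11.

-11.00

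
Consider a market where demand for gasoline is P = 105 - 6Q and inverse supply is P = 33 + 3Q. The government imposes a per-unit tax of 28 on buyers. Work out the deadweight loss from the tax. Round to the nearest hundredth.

Without the tax, 105 - 6Q = 33 + 3Q so Q* = 8 and P* = 57.
With the tax, buyers' net willingness to pay falls by 28: (105 - 28) - 6Q = 33 + 3Q, so Q_t = 4.8889. Buyers pay P_b = 75.6667; sellers receive P_s = P_b - 28 = 47.6667.
Deadweight loss is the triangle between the curves from Q_t to Q*: (1/2)(8 - 4.8889)(28) = 43.5556.

43.56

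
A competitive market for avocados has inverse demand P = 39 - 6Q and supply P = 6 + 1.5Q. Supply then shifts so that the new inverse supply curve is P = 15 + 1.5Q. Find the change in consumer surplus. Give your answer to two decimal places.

-27.36

Initial equilibrium: Q_0 = 4.4, P_0 = 12.6; CS_0 = (1/2)(4.4)(26.4) = 58.08, PS_0 = (1/2)(4.4)(6.6) = 14.52.
New equilibrium: 39 - 6Q = 15 + 1.5Q gives Q_1 = 3.2, P_1 = 19.8; CS_1 = 30.72, PS_1 = 7.68.
Change in consumer surplus = 30.72 - 58.08 = -27.36.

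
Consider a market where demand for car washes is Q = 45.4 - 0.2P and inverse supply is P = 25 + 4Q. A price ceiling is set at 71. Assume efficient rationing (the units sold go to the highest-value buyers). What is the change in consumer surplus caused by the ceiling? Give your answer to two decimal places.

Rewriting demand in inverse form: P = 227 - 5Q.
Free-market equilibrium: 227 - 5Q = 25 + 4Q gives Q* = 22.4444, P* = 114.7778.
At the ceiling price 71, quantity supplied is (71 - 25)/4 = 11.5; supply is the short side, so Q = 11.5 trades at P = 71.
CS goes from (1/2)(22.4444)(112.2222) = 1259.3827 to 1463.375 (computed as (227 - 71)(11.5) - (1/2)(5)(11.5)^2), a change of 203.9923.

203.99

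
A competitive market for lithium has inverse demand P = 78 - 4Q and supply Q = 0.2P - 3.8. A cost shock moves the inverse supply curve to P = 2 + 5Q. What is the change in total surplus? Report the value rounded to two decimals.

Rewriting supply in inverse form: P = 19 + 5Q.
Initial equilibrium: Q_0 = 6.5556, P_0 = 51.7778; CS_0 = (1/2)(6.5556)(26.2222) = 85.9506, PS_0 = (1/2)(6.5556)(32.7778) = 107.4383.
New equilibrium: 78 - 4Q = 2 + 5Q gives Q_1 = 8.4444, P_1 = 44.2222; CS_1 = 142.6173, PS_1 = 178.2716.
Change in total surplus = (142.6173 + 178.2716) - (85.9506 + 107.4383) = 127.5.

127.50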